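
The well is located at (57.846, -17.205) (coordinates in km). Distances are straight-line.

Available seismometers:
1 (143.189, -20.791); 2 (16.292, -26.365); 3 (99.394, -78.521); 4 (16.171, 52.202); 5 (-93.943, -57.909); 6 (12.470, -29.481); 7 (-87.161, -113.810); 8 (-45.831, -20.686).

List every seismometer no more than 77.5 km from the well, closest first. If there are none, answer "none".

Distances from (57.846, -17.205):
1: √((85.343)² + (-3.586)²) = √(7283.42765 + 12.85940) = 85.418 km
2: √((-41.554)² + (-9.160)²) = √(1726.73492 + 83.90560) = 42.552 km
3: √((41.548)² + (-61.316)²) = √(1726.23630 + 3759.65186) = 74.067 km
4: √((-41.675)² + (69.407)²) = √(1736.80562 + 4817.33165) = 80.958 km
5: √((-151.789)² + (-40.704)²) = √(23039.90052 + 1656.81562) = 157.152 km
6: √((-45.376)² + (-12.276)²) = √(2058.98138 + 150.70018) = 47.007 km
7: √((-145.007)² + (-96.605)²) = √(21027.03005 + 9332.52603) = 174.240 km
8: √((-103.677)² + (-3.481)²) = √(10748.92033 + 12.11736) = 103.735 km
Threshold 77.5 km: 2 (42.552 km), 6 (47.007 km), 3 (74.067 km) are within range.

2, 6, 3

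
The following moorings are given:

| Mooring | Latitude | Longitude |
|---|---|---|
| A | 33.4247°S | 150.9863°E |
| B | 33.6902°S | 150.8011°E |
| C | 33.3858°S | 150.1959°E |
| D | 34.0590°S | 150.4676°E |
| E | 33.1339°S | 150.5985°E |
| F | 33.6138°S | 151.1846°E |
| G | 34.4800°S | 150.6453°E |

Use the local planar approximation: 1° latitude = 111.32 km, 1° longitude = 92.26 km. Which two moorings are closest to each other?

A and F

Pairwise distances:
A–B: 34.1391 km
A–C: 73.0508 km
A–D: 85.2991 km
A–E: 48.2497 km
A–F: 27.8898 km
A–G: 121.6157 km
B–C: 65.3137 km
B–D: 51.3051 km
B–E: 64.6868 km
B–F: 36.3895 km
B–G: 89.0878 km
C–D: 79.0219 km
C–E: 46.5402 km
C–F: 94.6827 km
C–G: 128.6696 km
D–E: 103.6878 km
D–F: 82.6561 km
D–G: 49.6506 km
E–F: 76.0126 km
E–G: 149.9100 km
F–G: 108.5057 km
Closest pair: A–F at 27.8898 km.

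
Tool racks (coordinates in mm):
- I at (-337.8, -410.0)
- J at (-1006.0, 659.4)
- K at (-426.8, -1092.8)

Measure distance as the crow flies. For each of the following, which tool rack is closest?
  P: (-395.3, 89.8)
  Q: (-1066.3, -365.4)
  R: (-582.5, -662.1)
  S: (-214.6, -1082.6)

P→I; Q→I; R→I; S→K

P at (-395.3, 89.8):
  I: 503.1 mm
  J: 835.1 mm
  K: 1183.0 mm
  → nearest: I (503.1 mm)
Q at (-1066.3, -365.4):
  I: 729.9 mm
  J: 1026.6 mm
  K: 968.5 mm
  → nearest: I (729.9 mm)
R at (-582.5, -662.1):
  I: 351.3 mm
  J: 1387.7 mm
  K: 458.0 mm
  → nearest: I (351.3 mm)
S at (-214.6, -1082.6):
  I: 683.8 mm
  J: 1913.3 mm
  K: 212.4 mm
  → nearest: K (212.4 mm)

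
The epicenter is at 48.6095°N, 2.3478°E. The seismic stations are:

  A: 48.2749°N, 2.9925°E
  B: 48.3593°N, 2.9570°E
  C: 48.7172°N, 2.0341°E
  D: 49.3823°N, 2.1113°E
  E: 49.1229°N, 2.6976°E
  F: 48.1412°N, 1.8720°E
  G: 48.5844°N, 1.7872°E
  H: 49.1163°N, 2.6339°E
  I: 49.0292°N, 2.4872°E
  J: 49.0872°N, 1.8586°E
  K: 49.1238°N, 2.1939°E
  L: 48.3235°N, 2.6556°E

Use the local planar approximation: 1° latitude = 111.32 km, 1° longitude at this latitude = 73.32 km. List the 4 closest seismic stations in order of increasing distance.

Distances from 48.6095°N, 2.3478°E:
A: √((-0.3346·111.32)² + (0.6447·73.32)²) = √(1387.389069 + 2234.396555) = 60.1813 km
B: √((-0.2502·111.32)² + (0.6092·73.32)²) = √(775.748610 + 1995.100153) = 52.6389 km
C: √((0.1077·111.32)² + (-0.3137·73.32)²) = √(143.740053 + 529.022264) = 25.9377 km
D: √((0.7728·111.32)² + (-0.2365·73.32)²) = √(7400.833301 + 300.681842) = 87.7583 km
E: √((0.5134·111.32)² + (0.3498·73.32)²) = √(3266.315441 + 657.785844) = 62.6426 km
F: √((-0.4683·111.32)² + (-0.4758·73.32)²) = √(2717.657426 + 1217.008995) = 62.7269 km
G: √((-0.0251·111.32)² + (-0.5606·73.32)²) = √(7.807174 + 1689.472393) = 41.1981 km
H: √((0.5068·111.32)² + (0.2861·73.32)²) = √(3182.875181 + 440.028320) = 60.1906 km
I: √((0.4197·111.32)² + (0.1394·73.32)²) = √(2182.852215 + 104.464916) = 47.8259 km
J: √((0.4777·111.32)² + (-0.4892·73.32)²) = √(2827.853313 + 1286.523754) = 64.1434 km
K: √((0.5143·111.32)² + (-0.1539·73.32)²) = √(3277.777306 + 127.327482) = 58.3533 km
L: √((-0.2860·111.32)² + (0.3078·73.32)²) = √(1013.627680 + 509.309930) = 39.0248 km
Sorted: C (25.9377 km) < L (39.0248 km) < G (41.1981 km) < I (47.8259 km) < B (52.6389 km) < K (58.3533 km) < …

C, L, G, I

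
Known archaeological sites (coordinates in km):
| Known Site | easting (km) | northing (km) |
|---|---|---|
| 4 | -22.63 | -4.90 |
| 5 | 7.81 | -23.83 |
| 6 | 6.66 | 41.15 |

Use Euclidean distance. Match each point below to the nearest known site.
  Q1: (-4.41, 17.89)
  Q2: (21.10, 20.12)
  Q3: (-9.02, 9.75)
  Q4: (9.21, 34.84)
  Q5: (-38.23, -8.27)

Q1 at (-4.41, 17.89):
  4: √((-18.22)² + (-22.79)²) = √(331.9684 + 519.3841) = 29.18 km
  5: √((12.22)² + (-41.72)²) = √(149.3284 + 1740.5584) = 43.47 km
  6: √((11.07)² + (23.26)²) = √(122.5449 + 541.0276) = 25.76 km
  → nearest: 6 (25.76 km)
Q2 at (21.10, 20.12):
  4: √((-43.73)² + (-25.02)²) = √(1912.3129 + 626.0004) = 50.38 km
  5: √((-13.29)² + (-43.95)²) = √(176.6241 + 1931.6025) = 45.92 km
  6: √((-14.44)² + (21.03)²) = √(208.5136 + 442.2609) = 25.51 km
  → nearest: 6 (25.51 km)
Q3 at (-9.02, 9.75):
  4: √((-13.61)² + (-14.65)²) = √(185.2321 + 214.6225) = 20.00 km
  5: √((16.83)² + (-33.58)²) = √(283.2489 + 1127.6164) = 37.56 km
  6: √((15.68)² + (31.40)²) = √(245.8624 + 985.9600) = 35.10 km
  → nearest: 4 (20.00 km)
Q4 at (9.21, 34.84):
  4: √((-31.84)² + (-39.74)²) = √(1013.7856 + 1579.2676) = 50.92 km
  5: √((-1.40)² + (-58.67)²) = √(1.9600 + 3442.1689) = 58.69 km
  6: √((-2.55)² + (6.31)²) = √(6.5025 + 39.8161) = 6.81 km
  → nearest: 6 (6.81 km)
Q5 at (-38.23, -8.27):
  4: √((15.60)² + (3.37)²) = √(243.3600 + 11.3569) = 15.96 km
  5: √((46.04)² + (-15.56)²) = √(2119.6816 + 242.1136) = 48.60 km
  6: √((44.89)² + (49.42)²) = √(2015.1121 + 2442.3364) = 66.76 km
  → nearest: 4 (15.96 km)

Q1→6; Q2→6; Q3→4; Q4→6; Q5→4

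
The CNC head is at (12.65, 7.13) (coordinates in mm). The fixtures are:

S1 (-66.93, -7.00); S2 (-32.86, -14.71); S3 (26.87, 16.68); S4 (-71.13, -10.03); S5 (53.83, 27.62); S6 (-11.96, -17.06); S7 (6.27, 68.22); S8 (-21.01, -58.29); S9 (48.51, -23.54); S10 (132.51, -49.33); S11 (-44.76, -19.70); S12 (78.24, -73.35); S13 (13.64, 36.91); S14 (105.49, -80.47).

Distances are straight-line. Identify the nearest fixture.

S3

Distances from (12.65, 7.13):
S1: 80.82 mm
S2: 50.48 mm
S3: 17.13 mm
S4: 85.52 mm
S5: 46.00 mm
S6: 34.51 mm
S7: 61.42 mm
S8: 73.57 mm
S9: 47.19 mm
S10: 132.49 mm
S11: 63.37 mm
S12: 103.82 mm
S13: 29.80 mm
S14: 127.64 mm
Minimum: S3 at 17.13 mm.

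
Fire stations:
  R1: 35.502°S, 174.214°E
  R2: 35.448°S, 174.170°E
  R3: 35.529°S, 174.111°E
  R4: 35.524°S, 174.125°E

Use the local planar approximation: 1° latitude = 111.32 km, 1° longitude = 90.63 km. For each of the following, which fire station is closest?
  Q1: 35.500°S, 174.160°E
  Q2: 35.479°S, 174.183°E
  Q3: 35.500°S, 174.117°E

Q1 at 35.500°S, 174.160°E:
  R1: 4.899 km
  R2: 5.859 km
  R3: 5.490 km
  R4: 4.147 km
  → nearest: R4 (4.147 km)
Q2 at 35.479°S, 174.183°E:
  R1: 3.801 km
  R2: 3.647 km
  R3: 8.577 km
  R4: 7.261 km
  → nearest: R2 (3.647 km)
Q3 at 35.500°S, 174.117°E:
  R1: 8.794 km
  R2: 7.522 km
  R3: 3.274 km
  R4: 2.768 km
  → nearest: R4 (2.768 km)

Q1→R4; Q2→R2; Q3→R4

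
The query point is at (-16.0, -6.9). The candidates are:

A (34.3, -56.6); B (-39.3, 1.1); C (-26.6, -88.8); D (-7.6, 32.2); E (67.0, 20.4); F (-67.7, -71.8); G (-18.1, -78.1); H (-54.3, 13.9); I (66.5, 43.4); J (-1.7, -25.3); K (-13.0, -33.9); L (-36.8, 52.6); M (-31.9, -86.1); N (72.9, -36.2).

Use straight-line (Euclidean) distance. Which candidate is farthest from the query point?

Distances from (-16.0, -6.9):
A: √((50.3)² + (-49.7)²) = √(2530.090 + 2470.090) = 70.7
B: √((-23.3)² + (8.0)²) = √(542.890 + 64.000) = 24.6
C: √((-10.6)² + (-81.9)²) = √(112.360 + 6707.610) = 82.6
D: √((8.4)² + (39.1)²) = √(70.560 + 1528.810) = 40.0
E: √((83.0)² + (27.3)²) = √(6889.000 + 745.290) = 87.4
F: √((-51.7)² + (-64.9)²) = √(2672.890 + 4212.010) = 83.0
G: √((-2.1)² + (-71.2)²) = √(4.410 + 5069.440) = 71.2
H: √((-38.3)² + (20.8)²) = √(1466.890 + 432.640) = 43.6
I: √((82.5)² + (50.3)²) = √(6806.250 + 2530.090) = 96.6
J: √((14.3)² + (-18.4)²) = √(204.490 + 338.560) = 23.3
K: √((3.0)² + (-27.0)²) = √(9.000 + 729.000) = 27.2
L: √((-20.8)² + (59.5)²) = √(432.640 + 3540.250) = 63.0
M: √((-15.9)² + (-79.2)²) = √(252.810 + 6272.640) = 80.8
N: √((88.9)² + (-29.3)²) = √(7903.210 + 858.490) = 93.6
Maximum: I at 96.6.

I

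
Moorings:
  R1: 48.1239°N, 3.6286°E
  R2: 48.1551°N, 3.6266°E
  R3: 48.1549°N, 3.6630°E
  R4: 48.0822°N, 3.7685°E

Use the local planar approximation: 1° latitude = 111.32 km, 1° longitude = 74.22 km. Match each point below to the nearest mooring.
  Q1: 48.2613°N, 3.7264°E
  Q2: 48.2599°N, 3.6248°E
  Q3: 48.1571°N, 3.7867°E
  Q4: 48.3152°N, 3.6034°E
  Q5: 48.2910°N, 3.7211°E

Q1→R3; Q2→R2; Q3→R4; Q4→R2; Q5→R3

Q1 at 48.2613°N, 3.7264°E:
  R1: √((-0.1374·111.32)² + (-0.0978·74.22)²) = √(233.948282 + 52.688958) = 16.9304 km
  R2: √((-0.1062·111.32)² + (-0.0998·74.22)²) = √(139.764035 + 54.865960) = 13.9510 km
  R3: √((-0.1064·111.32)² + (-0.0634·74.22)²) = √(140.290948 + 22.142182) = 12.7449 km
  R4: √((-0.1791·111.32)² + (0.0421·74.22)²) = √(397.500397 + 9.763513) = 20.1808 km
  → nearest: R3 (12.7449 km)
Q2 at 48.2599°N, 3.6248°E:
  R1: √((-0.1360·111.32)² + (0.0038·74.22)²) = √(229.205066 + 0.079544) = 15.1421 km
  R2: √((-0.1048·111.32)² + (0.0018·74.22)²) = √(136.103396 + 0.017848) = 11.6671 km
  R3: √((-0.1050·111.32)² + (0.0382·74.22)²) = √(136.623370 + 8.038382) = 12.0275 km
  R4: √((-0.1777·111.32)² + (0.1437·74.22)²) = √(391.310274 + 113.751056) = 22.4736 km
  → nearest: R2 (11.6671 km)
Q3 at 48.1571°N, 3.7867°E:
  R1: √((-0.0332·111.32)² + (-0.1581·74.22)²) = √(13.659115 + 137.691027) = 12.3024 km
  R2: √((-0.0020·111.32)² + (-0.1601·74.22)²) = √(0.049569 + 141.196706) = 11.8847 km
  R3: √((-0.0022·111.32)² + (-0.1237·74.22)²) = √(0.059978 + 84.291018) = 9.1843 km
  R4: √((-0.0749·111.32)² + (-0.0182·74.22)²) = √(69.520043 + 1.824671) = 8.4466 km
  → nearest: R4 (8.4466 km)
Q4 at 48.3152°N, 3.6034°E:
  R1: √((-0.1913·111.32)² + (0.0252·74.22)²) = √(453.499002 + 3.498187) = 21.3775 km
  R2: √((-0.1601·111.32)² + (0.0232·74.22)²) = √(317.635518 + 2.964953) = 17.9053 km
  R3: √((-0.1603·111.32)² + (0.0596·74.22)²) = √(318.429606 + 19.567458) = 18.3847 km
  R4: √((-0.2330·111.32)² + (0.1651·74.22)²) = √(672.757019 + 150.153703) = 28.6864 km
  → nearest: R2 (17.9053 km)
Q5 at 48.2910°N, 3.7211°E:
  R1: √((-0.1671·111.32)² + (-0.0925·74.22)²) = √(346.018481 + 47.133031) = 19.8280 km
  R2: √((-0.1359·111.32)² + (-0.0945·74.22)²) = √(228.868123 + 49.193250) = 16.6752 km
  R3: √((-0.1361·111.32)² + (-0.0581·74.22)²) = √(229.542256 + 18.594914) = 15.7524 km
  R4: √((-0.2088·111.32)² + (0.0474·74.22)²) = √(540.265685 + 12.376521) = 23.5083 km
  → nearest: R3 (15.7524 km)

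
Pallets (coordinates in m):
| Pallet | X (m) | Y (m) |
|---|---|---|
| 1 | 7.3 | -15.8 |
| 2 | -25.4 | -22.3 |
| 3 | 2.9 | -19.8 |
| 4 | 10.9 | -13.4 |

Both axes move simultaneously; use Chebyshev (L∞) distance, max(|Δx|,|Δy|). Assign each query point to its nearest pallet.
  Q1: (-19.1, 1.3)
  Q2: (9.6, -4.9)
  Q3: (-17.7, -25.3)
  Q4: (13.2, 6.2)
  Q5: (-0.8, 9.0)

Q1→3; Q2→4; Q3→2; Q4→4; Q5→4

Q1 at (-19.1, 1.3):
  1: max(|26.4|, |-17.1|) = 26.4000 m
  2: max(|-6.3|, |-23.6|) = 23.6000 m
  3: max(|22.0|, |-21.1|) = 22.0000 m
  4: max(|30.0|, |-14.7|) = 30.0000 m
  → nearest: 3 (22.0000 m)
Q2 at (9.6, -4.9):
  1: max(|-2.3|, |-10.9|) = 10.9000 m
  2: max(|-35.0|, |-17.4|) = 35.0000 m
  3: max(|-6.7|, |-14.9|) = 14.9000 m
  4: max(|1.3|, |-8.5|) = 8.5000 m
  → nearest: 4 (8.5000 m)
Q3 at (-17.7, -25.3):
  1: max(|25.0|, |9.5|) = 25.0000 m
  2: max(|-7.7|, |3.0|) = 7.7000 m
  3: max(|20.6|, |5.5|) = 20.6000 m
  4: max(|28.6|, |11.9|) = 28.6000 m
  → nearest: 2 (7.7000 m)
Q4 at (13.2, 6.2):
  1: max(|-5.9|, |-22.0|) = 22.0000 m
  2: max(|-38.6|, |-28.5|) = 38.6000 m
  3: max(|-10.3|, |-26.0|) = 26.0000 m
  4: max(|-2.3|, |-19.6|) = 19.6000 m
  → nearest: 4 (19.6000 m)
Q5 at (-0.8, 9.0):
  1: max(|8.1|, |-24.8|) = 24.8000 m
  2: max(|-24.6|, |-31.3|) = 31.3000 m
  3: max(|3.7|, |-28.8|) = 28.8000 m
  4: max(|11.7|, |-22.4|) = 22.4000 m
  → nearest: 4 (22.4000 m)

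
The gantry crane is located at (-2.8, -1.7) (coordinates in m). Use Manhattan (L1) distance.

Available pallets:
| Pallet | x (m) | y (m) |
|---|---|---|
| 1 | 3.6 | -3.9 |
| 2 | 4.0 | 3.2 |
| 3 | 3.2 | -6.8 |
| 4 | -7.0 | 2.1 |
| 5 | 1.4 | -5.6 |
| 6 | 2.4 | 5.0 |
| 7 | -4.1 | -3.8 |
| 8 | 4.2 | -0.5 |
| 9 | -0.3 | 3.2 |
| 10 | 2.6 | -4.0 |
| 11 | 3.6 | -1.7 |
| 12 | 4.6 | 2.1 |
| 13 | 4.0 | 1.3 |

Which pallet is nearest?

Distances from (-2.8, -1.7):
1: 8.6 m
2: 11.7 m
3: 11.1 m
4: 8.0 m
5: 8.1 m
6: 11.9 m
7: 3.4 m
8: 8.2 m
9: 7.4 m
10: 7.7 m
11: 6.4 m
12: 11.2 m
13: 9.8 m
Minimum: 7 at 3.4 m.

7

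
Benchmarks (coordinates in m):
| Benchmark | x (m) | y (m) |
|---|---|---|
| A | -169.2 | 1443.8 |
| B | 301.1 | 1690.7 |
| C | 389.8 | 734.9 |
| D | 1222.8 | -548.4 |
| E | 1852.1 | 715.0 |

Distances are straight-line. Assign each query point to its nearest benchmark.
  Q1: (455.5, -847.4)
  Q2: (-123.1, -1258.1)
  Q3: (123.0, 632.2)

Q1→D; Q2→D; Q3→C

Q1 at (455.5, -847.4):
  A: 2374.8 m
  B: 2542.8 m
  C: 1583.7 m
  D: 823.5 m
  E: 2095.6 m
  → nearest: D (823.5 m)
Q2 at (-123.1, -1258.1):
  A: 2702.3 m
  B: 2979.2 m
  C: 2057.9 m
  D: 1521.6 m
  E: 2791.9 m
  → nearest: D (1521.6 m)
Q3 at (123.0, 632.2):
  A: 862.6 m
  B: 1073.4 m
  C: 285.9 m
  D: 1613.5 m
  E: 1731.1 m
  → nearest: C (285.9 m)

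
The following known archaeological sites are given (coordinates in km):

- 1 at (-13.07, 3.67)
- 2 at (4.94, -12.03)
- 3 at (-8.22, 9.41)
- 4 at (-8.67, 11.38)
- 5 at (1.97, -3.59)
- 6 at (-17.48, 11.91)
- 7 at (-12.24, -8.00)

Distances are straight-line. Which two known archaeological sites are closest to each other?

3 and 4

Pairwise distances:
1–2: 23.89 km
1–3: 7.51 km
1–4: 8.88 km
1–5: 16.70 km
1–6: 9.35 km
1–7: 11.70 km
2–3: 25.16 km
2–4: 27.08 km
2–5: 8.95 km
2–6: 32.80 km
2–7: 17.65 km
3–4: 2.02 km
3–5: 16.52 km
3–6: 9.59 km
3–7: 17.87 km
4–5: 18.37 km
4–6: 8.83 km
4–7: 19.71 km
5–6: 24.87 km
5–7: 14.88 km
6–7: 20.59 km
Closest pair: 3–4 at 2.02 km.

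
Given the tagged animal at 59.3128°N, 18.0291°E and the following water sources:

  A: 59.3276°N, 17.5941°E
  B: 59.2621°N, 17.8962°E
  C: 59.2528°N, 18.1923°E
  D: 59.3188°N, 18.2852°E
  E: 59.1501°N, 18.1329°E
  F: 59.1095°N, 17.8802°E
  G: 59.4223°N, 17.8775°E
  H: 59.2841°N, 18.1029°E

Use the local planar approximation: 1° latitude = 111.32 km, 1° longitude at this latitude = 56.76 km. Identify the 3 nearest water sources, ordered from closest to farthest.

H, B, C

Distances from 59.3128°N, 18.0291°E:
A: √((0.0148·111.32)² + (-0.4350·56.76)²) = √(2.714375 + 609.625728) = 24.7455 km
B: √((-0.0507·111.32)² + (-0.1329·56.76)²) = √(31.853878 + 56.902944) = 9.4211 km
C: √((-0.0600·111.32)² + (0.1632·56.76)²) = √(44.611713 + 85.807467) = 11.4201 km
D: √((0.0060·111.32)² + (0.2561·56.76)²) = √(0.446117 + 211.302157) = 14.5516 km
E: √((-0.1627·111.32)² + (0.1038·56.76)²) = √(328.035995 + 34.711987) = 19.0459 km
F: √((-0.2033·111.32)² + (-0.1489·56.76)²) = √(512.178274 + 71.428934) = 24.1580 km
G: √((0.1095·111.32)² + (-0.1516·56.76)²) = √(148.584885 + 74.042858) = 14.9207 km
H: √((-0.0287·111.32)² + (0.0738·56.76)²) = √(10.207284 + 17.546783) = 5.2682 km
Sorted: H (5.2682 km) < B (9.4211 km) < C (11.4201 km) < D (14.5516 km) < G (14.9207 km) < …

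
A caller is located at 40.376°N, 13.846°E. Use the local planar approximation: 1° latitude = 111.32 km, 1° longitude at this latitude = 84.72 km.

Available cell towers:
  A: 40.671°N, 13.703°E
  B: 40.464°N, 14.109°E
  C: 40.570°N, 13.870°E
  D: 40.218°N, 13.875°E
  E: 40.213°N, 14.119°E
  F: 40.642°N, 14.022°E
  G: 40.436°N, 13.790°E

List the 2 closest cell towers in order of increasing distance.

G, D

Distances from 40.376°N, 13.846°E:
A: 35.003 km
B: 24.340 km
C: 21.692 km
D: 17.759 km
E: 29.397 km
F: 33.153 km
G: 8.193 km
Sorted: G (8.193 km) < D (17.759 km) < C (21.692 km) < B (24.340 km) < …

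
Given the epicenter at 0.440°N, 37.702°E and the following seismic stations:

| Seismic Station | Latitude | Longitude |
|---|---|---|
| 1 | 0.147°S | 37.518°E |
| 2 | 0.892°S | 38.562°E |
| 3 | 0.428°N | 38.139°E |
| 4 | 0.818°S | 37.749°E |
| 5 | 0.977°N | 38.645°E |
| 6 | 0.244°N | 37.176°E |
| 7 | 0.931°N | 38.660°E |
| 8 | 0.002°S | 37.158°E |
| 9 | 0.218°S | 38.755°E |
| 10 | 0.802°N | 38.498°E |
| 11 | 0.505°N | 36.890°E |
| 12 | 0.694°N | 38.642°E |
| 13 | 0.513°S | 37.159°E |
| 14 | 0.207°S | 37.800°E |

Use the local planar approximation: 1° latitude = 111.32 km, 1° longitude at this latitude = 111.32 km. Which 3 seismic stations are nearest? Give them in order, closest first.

Distances from 0.440°N, 37.702°E:
1: 68.480 km
2: 176.498 km
3: 48.665 km
4: 140.138 km
5: 120.802 km
6: 62.487 km
7: 119.836 km
8: 78.027 km
9: 138.224 km
10: 97.344 km
11: 90.681 km
12: 108.394 km
13: 122.100 km
14: 72.846 km
Sorted: 3 (48.665 km) < 6 (62.487 km) < 1 (68.480 km) < 14 (72.846 km) < 8 (78.027 km) < …

3, 6, 1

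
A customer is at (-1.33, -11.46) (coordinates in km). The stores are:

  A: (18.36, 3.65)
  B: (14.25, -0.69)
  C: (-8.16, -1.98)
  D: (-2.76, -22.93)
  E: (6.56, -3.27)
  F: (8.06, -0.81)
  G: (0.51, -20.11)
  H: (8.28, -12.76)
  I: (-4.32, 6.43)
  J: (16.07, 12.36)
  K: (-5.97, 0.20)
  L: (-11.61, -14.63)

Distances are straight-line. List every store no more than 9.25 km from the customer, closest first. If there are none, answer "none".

Distances from (-1.33, -11.46):
A: 24.82 km
B: 18.94 km
C: 11.68 km
D: 11.56 km
E: 11.37 km
F: 14.20 km
G: 8.84 km
H: 9.70 km
I: 18.14 km
J: 29.50 km
K: 12.55 km
L: 10.76 km
Threshold 9.25 km: G (8.84 km) is within range.

G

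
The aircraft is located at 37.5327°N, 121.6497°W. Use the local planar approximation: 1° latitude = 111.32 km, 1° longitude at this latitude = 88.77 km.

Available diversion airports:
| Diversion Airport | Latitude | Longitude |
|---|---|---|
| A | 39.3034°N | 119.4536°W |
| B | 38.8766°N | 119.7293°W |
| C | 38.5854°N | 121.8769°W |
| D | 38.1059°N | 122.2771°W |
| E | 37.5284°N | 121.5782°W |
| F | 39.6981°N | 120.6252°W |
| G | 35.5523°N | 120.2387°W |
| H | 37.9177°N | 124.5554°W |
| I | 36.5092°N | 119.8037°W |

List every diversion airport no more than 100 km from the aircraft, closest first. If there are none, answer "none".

E, D

Distances from 37.5327°N, 121.6497°W:
A: √((1.7707·111.32)² + (2.1961·88.77)²) = √(38854.056726 + 38004.643555) = 277.2340 km
B: √((1.3439·111.32)² + (1.9204·88.77)²) = √(22381.042050 + 29061.353309) = 226.8092 km
C: √((1.0527·111.32)² + (-0.2272·88.77)²) = √(13732.690782 + 406.770167) = 118.9095 km
D: √((0.5732·111.32)² + (-0.6274·88.77)²) = √(4071.540497 + 3101.854830) = 84.6959 km
E: √((-0.0043·111.32)² + (0.0715·88.77)²) = √(0.229131 + 40.285107) = 6.3651 km
F: √((2.1654·111.32)² + (1.0245·88.77)²) = √(58106.224834 + 8270.968470) = 257.6377 km
G: √((-1.9804·111.32)² + (1.4110·88.77)²) = √(48601.786201 + 15688.682255) = 253.5557 km
H: √((0.3850·111.32)² + (-2.9057·88.77)²) = √(1836.825307 + 66532.522046) = 261.4753 km
I: √((-1.0235·111.32)² + (1.8460·88.77)²) = √(12981.416653 + 26853.186811) = 199.5861 km
Threshold 100 km: E (6.3651 km), D (84.6959 km) are within range.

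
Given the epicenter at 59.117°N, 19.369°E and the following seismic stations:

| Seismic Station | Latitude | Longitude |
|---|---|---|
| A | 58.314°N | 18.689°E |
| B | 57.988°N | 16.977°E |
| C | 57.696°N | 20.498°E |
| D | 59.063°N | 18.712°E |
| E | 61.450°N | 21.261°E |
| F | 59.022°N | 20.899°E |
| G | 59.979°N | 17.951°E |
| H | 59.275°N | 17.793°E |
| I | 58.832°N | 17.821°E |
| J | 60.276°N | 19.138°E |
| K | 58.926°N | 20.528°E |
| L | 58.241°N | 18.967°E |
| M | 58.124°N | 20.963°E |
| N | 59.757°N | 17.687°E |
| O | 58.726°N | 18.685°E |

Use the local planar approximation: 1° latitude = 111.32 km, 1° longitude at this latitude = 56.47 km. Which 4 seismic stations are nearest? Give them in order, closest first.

Distances from 59.117°N, 19.369°E:
A: √((-0.803·111.32)² + (-0.680·56.47)²) = √(7990.56495 + 1474.52928) = 97.289 km
B: √((-1.129·111.32)² + (-2.392·56.47)²) = √(15795.53278 + 18245.59061) = 184.502 km
C: √((-1.421·111.32)² + (1.129·56.47)²) = √(25022.72201 + 4064.65285) = 170.550 km
D: √((-0.054·111.32)² + (-0.657·56.47)²) = √(36.13549 + 1376.46862) = 37.585 km
E: √((2.333·111.32)² + (1.892·56.47)²) = √(67449.05556 + 11415.05056) = 280.828 km
F: √((-0.095·111.32)² + (1.530·56.47)²) = √(111.83909 + 7464.80448) = 87.044 km
G: √((0.862·111.32)² + (-1.418·56.47)²) = √(9207.90706 + 6411.91914) = 124.979 km
H: √((0.158·111.32)² + (-1.576·56.47)²) = √(309.35744 + 7920.41617) = 90.718 km
I: √((-0.285·111.32)² + (-1.548·56.47)²) = √(1006.55177 + 7641.48013) = 92.995 km
J: √((1.159·111.32)² + (-0.231·56.47)²) = √(16646.12944 + 170.16081) = 129.678 km
K: √((-0.191·111.32)² + (1.159·56.47)²) = √(452.07775 + 4283.53626) = 68.816 km
L: √((-0.876·111.32)² + (-0.402·56.47)²) = √(9509.43267 + 515.33268) = 100.124 km
M: √((-0.993·111.32)² + (1.594·56.47)²) = √(12219.25962 + 8102.37257) = 142.554 km
N: √((0.640·111.32)² + (-1.682·56.47)²) = √(5075.82153 + 9021.68290) = 118.733 km
O: √((-0.391·111.32)² + (-0.684·56.47)²) = √(1894.52312 + 1491.92771) = 58.193 km
Sorted: D (37.585 km) < O (58.193 km) < K (68.816 km) < F (87.044 km) < H (90.718 km) < I (92.995 km) < …

D, O, K, F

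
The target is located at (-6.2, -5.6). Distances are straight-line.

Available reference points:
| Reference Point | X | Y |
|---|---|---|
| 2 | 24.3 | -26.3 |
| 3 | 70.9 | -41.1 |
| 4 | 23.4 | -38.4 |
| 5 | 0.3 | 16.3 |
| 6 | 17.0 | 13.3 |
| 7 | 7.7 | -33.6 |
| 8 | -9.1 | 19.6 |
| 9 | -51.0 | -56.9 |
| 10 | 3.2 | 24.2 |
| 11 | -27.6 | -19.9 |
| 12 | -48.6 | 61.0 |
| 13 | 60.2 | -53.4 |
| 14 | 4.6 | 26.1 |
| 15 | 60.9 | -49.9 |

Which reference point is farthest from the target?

Distances from (-6.2, -5.6):
2: √((30.5)² + (-20.7)²) = √(930.250 + 428.490) = 36.9
3: √((77.1)² + (-35.5)²) = √(5944.410 + 1260.250) = 84.9
4: √((29.6)² + (-32.8)²) = √(876.160 + 1075.840) = 44.2
5: √((6.5)² + (21.9)²) = √(42.250 + 479.610) = 22.8
6: √((23.2)² + (18.9)²) = √(538.240 + 357.210) = 29.9
7: √((13.9)² + (-28.0)²) = √(193.210 + 784.000) = 31.3
8: √((-2.9)² + (25.2)²) = √(8.410 + 635.040) = 25.4
9: √((-44.8)² + (-51.3)²) = √(2007.040 + 2631.690) = 68.1
10: √((9.4)² + (29.8)²) = √(88.360 + 888.040) = 31.2
11: √((-21.4)² + (-14.3)²) = √(457.960 + 204.490) = 25.7
12: √((-42.4)² + (66.6)²) = √(1797.760 + 4435.560) = 79.0
13: √((66.4)² + (-47.8)²) = √(4408.960 + 2284.840) = 81.8
14: √((10.8)² + (31.7)²) = √(116.640 + 1004.890) = 33.5
15: √((67.1)² + (-44.3)²) = √(4502.410 + 1962.490) = 80.4
Maximum: 3 at 84.9.

3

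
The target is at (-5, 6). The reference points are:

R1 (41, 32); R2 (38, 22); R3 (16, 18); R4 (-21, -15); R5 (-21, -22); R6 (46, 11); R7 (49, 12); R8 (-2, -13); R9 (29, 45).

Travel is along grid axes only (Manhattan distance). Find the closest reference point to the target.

Distances from (-5, 6):
R1: |46| + |26| = 46 + 26 = 72
R2: |43| + |16| = 43 + 16 = 59
R3: |21| + |12| = 21 + 12 = 33
R4: |-16| + |-21| = 16 + 21 = 37
R5: |-16| + |-28| = 16 + 28 = 44
R6: |51| + |5| = 51 + 5 = 56
R7: |54| + |6| = 54 + 6 = 60
R8: |3| + |-19| = 3 + 19 = 22
R9: |34| + |39| = 34 + 39 = 73
Minimum: R8 at 22.

R8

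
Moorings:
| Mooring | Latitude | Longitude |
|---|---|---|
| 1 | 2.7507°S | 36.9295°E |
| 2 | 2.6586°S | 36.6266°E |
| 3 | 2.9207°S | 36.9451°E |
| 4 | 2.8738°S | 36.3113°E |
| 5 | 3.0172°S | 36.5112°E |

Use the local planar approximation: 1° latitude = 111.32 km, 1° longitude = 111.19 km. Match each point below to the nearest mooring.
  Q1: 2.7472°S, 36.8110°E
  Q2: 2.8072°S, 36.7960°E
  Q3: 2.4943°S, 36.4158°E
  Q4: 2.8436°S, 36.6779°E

Q1 at 2.7472°S, 36.8110°E:
  1: √((-0.0035·111.32)² + (0.1185·111.19)²) = √(0.151804 + 173.607371) = 13.1818 km
  2: √((0.0886·111.32)² + (-0.1844·111.19)²) = √(97.277822 + 420.390888) = 22.7523 km
  3: √((-0.1735·111.32)² + (0.1341·111.19)²) = √(373.031369 + 222.325366) = 24.3999 km
  4: √((-0.1266·111.32)² + (-0.4997·111.19)²) = √(198.615806 + 3087.096173) = 57.3211 km
  5: √((-0.2700·111.32)² + (-0.2998·111.19)²) = √(903.387181 + 1111.206358) = 44.8842 km
  → nearest: 1 (13.1818 km)
Q2 at 2.8072°S, 36.7960°E:
  1: √((0.0565·111.32)² + (0.1335·111.19)²) = √(39.558817 + 220.340328) = 16.1214 km
  2: √((0.1486·111.32)² + (-0.1694·111.19)²) = √(273.642793 + 354.779300) = 25.0683 km
  3: √((-0.1135·111.32)² + (0.1491·111.19)²) = √(159.638676 + 274.844308) = 20.8443 km
  4: √((-0.0666·111.32)² + (-0.4847·111.19)²) = √(54.966091 + 2904.540924) = 54.4014 km
  5: √((-0.2100·111.32)² + (-0.2848·111.19)²) = √(546.493480 + 1002.793316) = 39.3610 km
  → nearest: 1 (16.1214 km)
Q3 at 2.4943°S, 36.4158°E:
  1: √((-0.2564·111.32)² + (0.5137·111.19)²) = √(814.671338 + 3262.500538) = 63.8527 km
  2: √((-0.1643·111.32)² + (0.2108·111.19)²) = √(334.519564 + 549.379783) = 29.7304 km
  3: √((-0.4264·111.32)² + (0.5293·111.19)²) = √(2253.101659 + 3463.659954) = 75.6093 km
  4: √((-0.3795·111.32)² + (-0.1045·111.19)²) = √(1784.719446 + 135.009411) = 43.8147 km
  5: √((-0.5229·111.32)² + (0.0954·111.19)²) = √(3388.314224 + 112.519608) = 59.1678 km
  → nearest: 2 (29.7304 km)
Q4 at 2.8436°S, 36.6779°E:
  1: √((0.0929·111.32)² + (0.2516·111.19)²) = √(106.949270 + 782.623229) = 29.8257 km
  2: √((0.1850·111.32)² + (-0.0513·111.19)²) = √(424.121074 + 32.536152) = 21.3695 km
  3: √((-0.0771·111.32)² + (0.2672·111.19)²) = √(73.663975 + 882.682199) = 30.9248 km
  4: √((-0.0302·111.32)² + (-0.3666·111.19)²) = √(11.302130 + 1661.561351) = 40.9007 km
  5: √((-0.1736·111.32)² + (-0.1667·111.19)²) = √(373.461500 + 343.560052) = 26.7773 km
  → nearest: 2 (21.3695 km)

Q1→1; Q2→1; Q3→2; Q4→2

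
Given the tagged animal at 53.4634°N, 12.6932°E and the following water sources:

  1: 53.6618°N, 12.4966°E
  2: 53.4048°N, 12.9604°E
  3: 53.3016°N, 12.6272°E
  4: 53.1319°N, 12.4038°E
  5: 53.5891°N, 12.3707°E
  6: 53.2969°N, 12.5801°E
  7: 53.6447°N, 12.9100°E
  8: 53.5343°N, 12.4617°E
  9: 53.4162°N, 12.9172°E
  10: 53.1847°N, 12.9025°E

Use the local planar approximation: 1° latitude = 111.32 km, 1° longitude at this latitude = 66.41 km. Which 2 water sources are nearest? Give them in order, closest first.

Distances from 53.4634°N, 12.6932°E:
1: 25.6564 km
2: 18.9058 km
3: 18.5372 km
4: 41.6074 km
5: 25.5832 km
6: 19.9988 km
7: 24.7915 km
8: 17.2815 km
9: 15.7765 km
10: 33.9962 km
Sorted: 9 (15.7765 km) < 8 (17.2815 km) < 3 (18.5372 km) < 2 (18.9058 km) < …

9, 8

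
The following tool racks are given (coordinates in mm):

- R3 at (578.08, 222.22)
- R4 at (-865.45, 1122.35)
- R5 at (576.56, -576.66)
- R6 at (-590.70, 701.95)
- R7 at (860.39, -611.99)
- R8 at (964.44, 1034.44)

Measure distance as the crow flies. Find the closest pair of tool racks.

R5 and R7

Pairwise distances:
R3–R4: √((-1443.53)² + (900.13)²) = √(2083778.8609 + 810234.0169) = 1701.18 mm
R3–R5: √((-1.52)² + (-798.88)²) = √(2.3104 + 638209.2544) = 798.88 mm
R3–R6: √((-1168.78)² + (479.73)²) = √(1366046.6884 + 230140.8729) = 1263.40 mm
R3–R7: √((282.31)² + (-834.21)²) = √(79698.9361 + 695906.3241) = 880.68 mm
R3–R8: √((386.36)² + (812.22)²) = √(149274.0496 + 659701.3284) = 899.43 mm
R4–R5: √((1442.01)² + (-1699.01)²) = √(2079392.8401 + 2886634.9801) = 2228.46 mm
R4–R6: √((274.75)² + (-420.40)²) = √(75487.5625 + 176736.1600) = 502.22 mm
R4–R7: √((1725.84)² + (-1734.34)²) = √(2978523.7056 + 3007935.2356) = 2446.72 mm
R4–R8: √((1829.89)² + (-87.91)²) = √(3348497.4121 + 7728.1681) = 1832.00 mm
R5–R6: √((-1167.26)² + (1278.61)²) = √(1362495.9076 + 1634843.5321) = 1731.28 mm
R5–R7: √((283.83)² + (-35.33)²) = √(80559.4689 + 1248.2089) = 286.02 mm
R5–R8: √((387.88)² + (1611.10)²) = √(150450.8944 + 2595643.2100) = 1657.13 mm
R6–R7: √((1451.09)² + (-1313.94)²) = √(2105662.1881 + 1726438.3236) = 1957.58 mm
R6–R8: √((1555.14)² + (332.49)²) = √(2418460.4196 + 110549.6001) = 1590.29 mm
R7–R8: √((104.05)² + (1646.43)²) = √(10826.4025 + 2710731.7449) = 1649.71 mm
Closest pair: R5–R7 at 286.02 mm.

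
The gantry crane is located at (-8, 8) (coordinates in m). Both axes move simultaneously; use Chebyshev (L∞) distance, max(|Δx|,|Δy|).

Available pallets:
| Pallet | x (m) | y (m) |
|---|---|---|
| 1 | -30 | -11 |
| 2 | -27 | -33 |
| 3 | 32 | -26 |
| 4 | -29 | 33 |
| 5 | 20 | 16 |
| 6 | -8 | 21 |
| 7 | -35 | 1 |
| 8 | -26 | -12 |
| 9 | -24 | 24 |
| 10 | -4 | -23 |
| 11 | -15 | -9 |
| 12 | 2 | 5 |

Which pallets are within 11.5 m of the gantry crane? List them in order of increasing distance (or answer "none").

12

Distances from (-8, 8):
1: 22 m
2: 41 m
3: 40 m
4: 25 m
5: 28 m
6: 13 m
7: 27 m
8: 20 m
9: 16 m
10: 31 m
11: 17 m
12: 10 m
Threshold 11.5 m: 12 (10 m) is within range.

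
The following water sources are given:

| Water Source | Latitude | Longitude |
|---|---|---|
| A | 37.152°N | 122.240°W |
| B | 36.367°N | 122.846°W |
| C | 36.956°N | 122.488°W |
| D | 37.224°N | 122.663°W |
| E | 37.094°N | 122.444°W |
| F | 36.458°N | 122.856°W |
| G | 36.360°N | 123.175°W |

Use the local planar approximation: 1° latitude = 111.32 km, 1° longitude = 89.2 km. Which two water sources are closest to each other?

B and F

Pairwise distances:
A–B: √((-0.785·111.32)² + (-0.606·89.2)²) = √(7636.34795 + 2921.96465) = 102.754 km
A–C: √((-0.196·111.32)² + (-0.248·89.2)²) = √(476.05654 + 489.36519) = 31.071 km
A–D: √((0.072·111.32)² + (-0.423·89.2)²) = √(64.24087 + 1423.67364) = 38.573 km
A–E: √((-0.058·111.32)² + (-0.204·89.2)²) = √(41.68717 + 331.12353) = 19.308 km
A–F: √((-0.694·111.32)² + (-0.616·89.2)²) = √(5968.50190 + 3019.19479) = 94.803 km
A–G: √((-0.792·111.32)² + (-0.935·89.2)²) = √(7773.14481 + 6955.89360) = 121.363 km
B–C: √((0.589·111.32)² + (0.358·89.2)²) = √(4299.09443 + 1019.75481) = 72.930 km
B–D: √((0.857·111.32)² + (0.183·89.2)²) = √(9101.39659 + 266.45992) = 96.788 km
B–E: √((0.727·111.32)² + (0.402·89.2)²) = √(6549.60663 + 1285.82485) = 88.518 km
B–F: √((0.091·111.32)² + (-0.010·89.2)²) = √(102.61933 + 0.79566) = 10.169 km
B–G: √((-0.007·111.32)² + (-0.329·89.2)²) = √(0.60721 + 861.23467) = 29.357 km
C–D: √((0.268·111.32)² + (-0.175·89.2)²) = √(890.05324 + 243.67210) = 33.671 km
C–E: √((0.138·111.32)² + (0.044·89.2)²) = √(235.99596 + 15.40406) = 15.856 km
C–F: √((-0.498·111.32)² + (-0.368·89.2)²) = √(3073.30088 + 1077.52002) = 64.427 km
C–G: √((-0.596·111.32)² + (-0.687·89.2)²) = √(4401.88725 + 3755.28742) = 90.317 km
D–E: √((-0.130·111.32)² + (0.219·89.2)²) = √(209.42721 + 381.60841) = 24.311 km
D–F: √((-0.766·111.32)² + (-0.193·89.2)²) = √(7271.16391 + 296.37688) = 86.992 km
D–G: √((-0.864·111.32)² + (-0.512·89.2)²) = √(9250.68473 + 2085.78544) = 106.473 km
E–F: √((-0.636·111.32)² + (-0.412·89.2)²) = √(5012.57203 + 1350.59190) = 79.769 km
E–G: √((-0.734·111.32)² + (-0.731·89.2)²) = √(6676.34107 + 4251.71811) = 104.537 km
F–G: √((-0.098·111.32)² + (-0.319·89.2)²) = √(119.01414 + 809.67564) = 30.474 km
Closest pair: B–F at 10.169 km.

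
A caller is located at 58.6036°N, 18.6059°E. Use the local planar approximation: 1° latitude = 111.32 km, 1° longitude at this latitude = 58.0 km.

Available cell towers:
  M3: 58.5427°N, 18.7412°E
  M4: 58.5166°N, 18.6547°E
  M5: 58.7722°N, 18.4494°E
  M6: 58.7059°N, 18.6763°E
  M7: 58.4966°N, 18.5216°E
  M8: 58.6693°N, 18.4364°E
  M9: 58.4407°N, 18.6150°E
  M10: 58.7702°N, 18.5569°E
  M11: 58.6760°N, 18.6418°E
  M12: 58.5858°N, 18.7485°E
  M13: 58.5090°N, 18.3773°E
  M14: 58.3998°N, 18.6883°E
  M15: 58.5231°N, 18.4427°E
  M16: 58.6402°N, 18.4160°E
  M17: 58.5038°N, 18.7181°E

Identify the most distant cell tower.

Distances from 58.6036°N, 18.6059°E:
M3: √((-0.0609·111.32)² + (0.1353·58.0)²) = √(45.960102 + 61.581687) = 10.3702 km
M4: √((-0.0870·111.32)² + (0.0488·58.0)²) = √(93.796126 + 8.011164) = 10.0900 km
M5: √((0.1686·111.32)² + (-0.1565·58.0)²) = √(352.258544 + 82.391929) = 20.8483 km
M6: √((0.1023·111.32)² + (0.0704·58.0)²) = √(129.687364 + 16.672522) = 12.0979 km
M7: √((-0.1070·111.32)² + (-0.0843·58.0)²) = √(141.877638 + 23.906232) = 12.8757 km
M8: √((0.0657·111.32)² + (-0.1695·58.0)²) = √(53.490559 + 96.648561) = 12.2531 km
M9: √((-0.1629·111.32)² + (0.0091·58.0)²) = √(328.842972 + 0.278573) = 18.1417 km
M10: √((0.1666·111.32)² + (-0.0490·58.0)²) = √(343.950852 + 8.076964) = 18.7624 km
M11: √((0.0724·111.32)² + (0.0359·58.0)²) = √(64.956636 + 4.335557) = 8.3242 km
M12: √((-0.0178·111.32)² + (0.1426·58.0)²) = √(3.926326 + 68.406133) = 8.5048 km
M13: √((-0.0946·111.32)² + (-0.2286·58.0)²) = √(110.899265 + 175.795777) = 16.9321 km
M14: √((-0.2038·111.32)² + (0.0824·58.0)²) = √(514.700695 + 22.840753) = 23.1849 km
M15: √((-0.0805·111.32)² + (-0.1632·58.0)²) = √(80.304181 + 89.597583) = 13.0346 km
M16: √((0.0366·111.32)² + (-0.1899·58.0)²) = √(16.600018 + 121.312602) = 11.7436 km
M17: √((-0.0998·111.32)² + (0.1122·58.0)²) = √(123.426234 + 42.348858) = 12.8754 km
Maximum: M14 at 23.1849 km.

M14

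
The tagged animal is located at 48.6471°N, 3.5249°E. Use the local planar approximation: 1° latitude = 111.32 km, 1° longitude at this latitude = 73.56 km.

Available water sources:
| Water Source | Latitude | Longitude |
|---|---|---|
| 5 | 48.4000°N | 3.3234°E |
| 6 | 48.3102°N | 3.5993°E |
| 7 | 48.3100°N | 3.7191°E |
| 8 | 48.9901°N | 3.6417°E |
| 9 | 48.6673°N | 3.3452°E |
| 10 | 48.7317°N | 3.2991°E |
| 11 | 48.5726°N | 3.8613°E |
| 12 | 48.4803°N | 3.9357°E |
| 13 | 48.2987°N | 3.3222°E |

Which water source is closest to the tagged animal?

9

Distances from 48.6471°N, 3.5249°E:
5: √((-0.2471·111.32)² + (-0.2015·73.56)²) = √(756.644511 + 219.701763) = 31.2465 km
6: √((-0.3369·111.32)² + (0.0744·73.56)²) = √(1406.528114 + 29.952240) = 37.9009 km
7: √((-0.3371·111.32)² + (0.1942·73.56)²) = √(1408.198575 + 204.071282) = 40.1531 km
8: √((0.3430·111.32)² + (0.1168·73.56)²) = √(1457.923161 + 73.819165) = 39.1375 km
9: √((0.0202·111.32)² + (-0.1797·73.56)²) = √(5.056490 + 174.734876) = 13.4086 km
10: √((0.0846·111.32)² + (-0.2258·73.56)²) = √(88.692546 + 275.887051) = 19.0940 km
11: √((-0.0745·111.32)² + (0.3364·73.56)²) = √(68.779488 + 612.343928) = 26.0983 km
12: √((-0.1668·111.32)² + (0.4108·73.56)²) = √(344.777160 + 913.154600) = 35.4673 km
13: √((-0.3484·111.32)² + (-0.2027·73.56)²) = √(1504.189968 + 222.326350) = 41.5514 km
Minimum: 9 at 13.4086 km.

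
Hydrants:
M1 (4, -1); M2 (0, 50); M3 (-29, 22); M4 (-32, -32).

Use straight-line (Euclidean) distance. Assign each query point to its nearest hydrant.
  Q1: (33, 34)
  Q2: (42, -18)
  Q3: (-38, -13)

Q1→M2; Q2→M1; Q3→M4

Q1 at (33, 34):
  M1: √((-29)² + (-35)²) = √(841.000 + 1225.000) = 45.5
  M2: √((-33)² + (16)²) = √(1089.000 + 256.000) = 36.7
  M3: √((-62)² + (-12)²) = √(3844.000 + 144.000) = 63.2
  M4: √((-65)² + (-66)²) = √(4225.000 + 4356.000) = 92.6
  → nearest: M2 (36.7)
Q2 at (42, -18):
  M1: √((-38)² + (17)²) = √(1444.000 + 289.000) = 41.6
  M2: √((-42)² + (68)²) = √(1764.000 + 4624.000) = 79.9
  M3: √((-71)² + (40)²) = √(5041.000 + 1600.000) = 81.5
  M4: √((-74)² + (-14)²) = √(5476.000 + 196.000) = 75.3
  → nearest: M1 (41.6)
Q3 at (-38, -13):
  M1: √((42)² + (12)²) = √(1764.000 + 144.000) = 43.7
  M2: √((38)² + (63)²) = √(1444.000 + 3969.000) = 73.6
  M3: √((9)² + (35)²) = √(81.000 + 1225.000) = 36.1
  M4: √((6)² + (-19)²) = √(36.000 + 361.000) = 19.9
  → nearest: M4 (19.9)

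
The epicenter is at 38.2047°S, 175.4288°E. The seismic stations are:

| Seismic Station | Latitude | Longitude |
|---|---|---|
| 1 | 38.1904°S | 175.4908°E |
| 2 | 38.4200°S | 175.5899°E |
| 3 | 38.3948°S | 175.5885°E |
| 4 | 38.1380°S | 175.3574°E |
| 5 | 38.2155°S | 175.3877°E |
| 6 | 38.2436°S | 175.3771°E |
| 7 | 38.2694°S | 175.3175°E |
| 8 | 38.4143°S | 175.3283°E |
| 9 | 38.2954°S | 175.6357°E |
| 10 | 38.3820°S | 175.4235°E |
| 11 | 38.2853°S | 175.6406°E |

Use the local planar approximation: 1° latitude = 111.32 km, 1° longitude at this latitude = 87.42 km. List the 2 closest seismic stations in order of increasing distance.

5, 1

Distances from 38.2047°S, 175.4288°E:
1: 5.6490 km
2: 27.7987 km
3: 25.3522 km
4: 9.7001 km
5: 3.7888 km
6: 6.2593 km
7: 12.1056 km
8: 24.9320 km
9: 20.7145 km
10: 19.7425 km
11: 20.5750 km
Sorted: 5 (3.7888 km) < 1 (5.6490 km) < 6 (6.2593 km) < 4 (9.7001 km) < …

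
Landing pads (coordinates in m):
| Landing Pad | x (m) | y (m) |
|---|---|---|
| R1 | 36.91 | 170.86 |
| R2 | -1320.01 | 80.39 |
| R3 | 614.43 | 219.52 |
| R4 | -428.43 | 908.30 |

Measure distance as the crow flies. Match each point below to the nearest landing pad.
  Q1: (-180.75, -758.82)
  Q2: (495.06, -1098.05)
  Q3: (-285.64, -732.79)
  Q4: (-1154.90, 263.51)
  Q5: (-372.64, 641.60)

Q1 at (-180.75, -758.82):
  R1: 954.82 m
  R2: 1414.99 m
  R3: 1260.74 m
  R4: 1685.42 m
  → nearest: R1 (954.82 m)
Q2 at (495.06, -1098.05):
  R1: 1349.09 m
  R2: 2164.07 m
  R3: 1322.97 m
  R4: 2208.68 m
  → nearest: R3 (1322.97 m)
Q3 at (-285.64, -732.79):
  R1: 959.49 m
  R2: 1315.74 m
  R3: 1310.35 m
  R4: 1647.29 m
  → nearest: R1 (959.49 m)
Q4 at (-1154.90, 263.51):
  R1: 1195.41 m
  R2: 246.56 m
  R3: 1769.88 m
  R4: 971.35 m
  → nearest: R2 (246.56 m)
Q5 at (-372.64, 641.60):
  R1: 623.96 m
  R2: 1101.12 m
  R3: 1073.53 m
  R4: 272.47 m
  → nearest: R4 (272.47 m)

Q1→R1; Q2→R3; Q3→R1; Q4→R2; Q5→R4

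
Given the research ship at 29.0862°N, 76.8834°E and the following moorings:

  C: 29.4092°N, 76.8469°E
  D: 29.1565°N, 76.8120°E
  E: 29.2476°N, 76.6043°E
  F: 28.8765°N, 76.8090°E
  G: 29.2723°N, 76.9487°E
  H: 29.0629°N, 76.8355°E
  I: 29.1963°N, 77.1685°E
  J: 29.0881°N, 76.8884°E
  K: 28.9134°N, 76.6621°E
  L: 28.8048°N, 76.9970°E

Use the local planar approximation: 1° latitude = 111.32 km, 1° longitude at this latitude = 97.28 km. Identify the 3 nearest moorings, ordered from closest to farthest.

Distances from 29.0862°N, 76.8834°E:
C: √((0.3230·111.32)² + (-0.0365·97.28)²) = √(1292.859824 + 12.607613) = 36.1313 km
D: √((0.0703·111.32)² + (-0.0714·97.28)²) = √(61.243083 + 48.244027) = 10.4636 km
E: √((0.1614·111.32)² + (-0.2791·97.28)²) = √(322.814814 + 737.168547) = 32.5574 km
F: √((-0.2097·111.32)² + (-0.0744·97.28)²) = √(544.933185 + 52.383317) = 24.4401 km
G: √((0.1861·111.32)² + (0.0653·97.28)²) = √(429.179670 + 40.352782) = 21.6687 km
H: √((-0.0233·111.32)² + (-0.0479·97.28)²) = √(6.727570 + 21.712916) = 5.3330 km
I: √((0.1101·111.32)² + (0.2851·97.28)²) = √(150.217674 + 769.204043) = 30.3220 km
J: √((0.0019·111.32)² + (0.0050·97.28)²) = √(0.044736 + 0.236585) = 0.5304 km
K: √((-0.1728·111.32)² + (-0.2213·97.28)²) = √(370.027389 + 463.457540) = 28.8701 km
L: √((-0.2814·111.32)² + (0.1136·97.28)²) = √(981.283692 + 122.124778) = 33.2176 km
Sorted: J (0.5304 km) < H (5.3330 km) < D (10.4636 km) < G (21.6687 km) < F (24.4401 km) < …

J, H, D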